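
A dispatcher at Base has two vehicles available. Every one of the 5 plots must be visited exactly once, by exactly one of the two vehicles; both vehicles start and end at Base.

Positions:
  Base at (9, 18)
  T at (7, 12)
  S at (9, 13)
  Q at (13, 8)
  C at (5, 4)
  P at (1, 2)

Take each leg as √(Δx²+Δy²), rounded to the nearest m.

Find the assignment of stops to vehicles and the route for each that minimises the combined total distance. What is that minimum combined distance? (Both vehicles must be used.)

Try each way of splitting the stops between the two vehicles (each non-empty) and, for each split, find the best tour for each vehicle:
  {T} + {S, Q, C, P}: 12 + 42 = 54
  {S} + {T, Q, C, P}: 10 + 42 = 52
  {T, S} + {Q, C, P}: 13 + 42 = 55
  {Q} + {T, S, C, P}: 22 + 37 = 59
  {T, Q} + {S, C, P}: 24 + 37 = 61
  {S, Q} + {T, C, P}: 22 + 36 = 58
  … (15 splits in total)
Best: vehicle 1 Base → S → Base = 10; vehicle 2 Base → T → C → P → Q → Base = 42; combined 52.

Minimum combined distance: 52 m.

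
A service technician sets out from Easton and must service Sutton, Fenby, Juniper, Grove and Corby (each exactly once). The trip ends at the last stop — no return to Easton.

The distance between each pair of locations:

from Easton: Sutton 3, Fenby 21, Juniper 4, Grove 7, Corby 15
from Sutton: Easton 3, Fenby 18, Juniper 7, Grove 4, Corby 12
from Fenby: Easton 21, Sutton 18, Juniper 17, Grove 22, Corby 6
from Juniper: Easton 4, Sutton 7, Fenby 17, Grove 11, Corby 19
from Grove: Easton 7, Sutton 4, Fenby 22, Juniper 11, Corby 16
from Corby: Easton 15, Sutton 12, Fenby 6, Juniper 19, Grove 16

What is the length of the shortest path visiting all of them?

There are 5! = 120 possible orderings.
Easton→Sutton→Fenby→Juniper→Grove→Corby: 3+18+17+11+16 = 65
Easton→Sutton→Fenby→Juniper→Corby→Grove: 3+18+17+19+16 = 73
Easton→Sutton→Fenby→Grove→Juniper→Corby: 3+18+22+11+19 = 73
Easton→Sutton→Fenby→Grove→Corby→Juniper: 3+18+22+16+19 = 78
Easton→Sutton→Fenby→Corby→Juniper→Grove: 3+18+6+19+11 = 57
Easton→Sutton→Fenby→Corby→Grove→Juniper: 3+18+6+16+11 = 54
Easton→Sutton→Juniper→Fenby→Grove→Corby: 3+7+17+22+16 = 65
Easton→Sutton→Juniper→Fenby→Corby→Grove: 3+7+17+6+16 = 49
Easton→Sutton→Juniper→Grove→Fenby→Corby: 3+7+11+22+6 = 49
Easton→Sutton→Juniper→Grove→Corby→Fenby: 3+7+11+16+6 = 43
Easton→Sutton→Juniper→Corby→Fenby→Grove: 3+7+19+6+22 = 57
Easton→Sutton→Juniper→Corby→Grove→Fenby: 3+7+19+16+22 = 67
Easton→Sutton→Grove→Fenby→Juniper→Corby: 3+4+22+17+19 = 65
Easton→Sutton→Grove→Fenby→Corby→Juniper: 3+4+22+6+19 = 54
… (106 more)
Easton→Juniper→Sutton→Grove→Corby→Fenby: 4+7+4+16+6 = 37  ← best
The minimum is 37.
One shortest path: Easton → Juniper → Sutton → Grove → Corby → Fenby.

Minimum one-way distance = 37.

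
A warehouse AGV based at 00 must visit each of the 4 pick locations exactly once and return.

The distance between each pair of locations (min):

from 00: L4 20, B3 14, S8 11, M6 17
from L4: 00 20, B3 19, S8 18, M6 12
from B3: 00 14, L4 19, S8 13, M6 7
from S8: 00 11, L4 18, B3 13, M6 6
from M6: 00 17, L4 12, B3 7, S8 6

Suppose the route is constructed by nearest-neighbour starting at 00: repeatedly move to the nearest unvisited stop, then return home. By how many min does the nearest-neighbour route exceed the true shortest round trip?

The nearest-neighbour route is 1 min longer than optimal.

00: S8=11, B3=14, M6=17, L4=20 ⇒ S8
S8: M6=6, B3=13, L4=18 ⇒ M6
M6: B3=7, L4=12 ⇒ B3
B3: L4=19 ⇒ L4
NN route 00 → S8 → M6 → B3 → L4 → 00 costs 63.
Optimal: 00 → B3 → L4 → M6 → S8 → 00 costs 62 (by enumerating all 12 distinct tours).
Excess = 63 − 62 = 1.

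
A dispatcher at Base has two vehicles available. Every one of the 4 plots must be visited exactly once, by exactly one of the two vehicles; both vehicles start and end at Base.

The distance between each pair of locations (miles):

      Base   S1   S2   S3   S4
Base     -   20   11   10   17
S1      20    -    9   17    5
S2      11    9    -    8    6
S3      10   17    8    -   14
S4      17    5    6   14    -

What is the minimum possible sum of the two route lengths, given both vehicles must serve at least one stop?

There are 2^3 − 1 = 7 ways to divide the 4 stops into two non-empty groups. For each, the best each vehicle can do is its own shortest tour through its group:
  {S1} + {S2, S3, S4}: 40 + 41 = 81
  {S2} + {S1, S3, S4}: 22 + 49 = 71
  {S1, S2} + {S3, S4}: 40 + 41 = 81
  {S3} + {S1, S2, S4}: 20 + 42 = 62
  {S1, S3} + {S2, S4}: 47 + 34 = 81
  {S2, S3} + {S1, S4}: 29 + 42 = 71
  … (7 splits in total)
Best: vehicle 1 Base → S3 → Base = 20; vehicle 2 Base → S1 → S4 → S2 → Base = 42; combined 62.

62 miles — the smallest possible combined total.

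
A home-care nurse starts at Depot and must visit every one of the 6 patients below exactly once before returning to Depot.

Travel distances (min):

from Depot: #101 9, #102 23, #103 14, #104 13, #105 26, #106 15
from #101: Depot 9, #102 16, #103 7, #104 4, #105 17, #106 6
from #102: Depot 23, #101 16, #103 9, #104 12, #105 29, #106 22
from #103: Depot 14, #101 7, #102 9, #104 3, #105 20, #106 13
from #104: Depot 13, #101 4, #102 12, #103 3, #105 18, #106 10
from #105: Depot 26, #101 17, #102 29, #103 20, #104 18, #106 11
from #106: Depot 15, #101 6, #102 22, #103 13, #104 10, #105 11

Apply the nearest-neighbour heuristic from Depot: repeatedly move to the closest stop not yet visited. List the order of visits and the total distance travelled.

Depot → [#101:9 / #104:13 / #103:14 / #106:15 / #102:23 / #105:26] → #101 (9)
#101 → [#104:4 / #106:6 / #103:7 / #102:16 / #105:17] → #104 (4)
#104 → [#103:3 / #106:10 / #102:12 / #105:18] → #103 (3)
#103 → [#102:9 / #106:13 / #105:20] → #102 (9)
#102 → [#106:22 / #105:29] → #106 (22)
#106 → [#105:11] → #105 (11)
Return #105→Depot: 26.
Total = 9 + 4 + 3 + 9 + 22 + 11 + 26 = 84.

Total distance 84 min via the nearest-neighbour route Depot → #101 → #104 → #103 → #102 → #106 → #105 → Depot.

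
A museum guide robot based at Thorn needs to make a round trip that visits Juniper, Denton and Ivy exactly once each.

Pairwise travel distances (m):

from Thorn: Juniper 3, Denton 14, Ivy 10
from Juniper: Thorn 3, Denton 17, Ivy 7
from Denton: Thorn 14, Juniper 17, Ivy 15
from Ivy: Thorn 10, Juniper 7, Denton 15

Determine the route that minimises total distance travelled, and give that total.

With 3 stops there are 3!/2 = 3 distinct round trips (a route and its reverse cost the same).
Thorn→Juniper→Denton→Ivy→Thorn: 3+17+15+10 = 45
Thorn→Juniper→Ivy→Denton→Thorn: 3+7+15+14 = 39
Thorn→Denton→Juniper→Ivy→Thorn: 14+17+7+10 = 48
The minimum is 39.
One optimal route: Thorn → Juniper → Ivy → Denton → Thorn (or its reverse).

Shortest round trip = 39 m.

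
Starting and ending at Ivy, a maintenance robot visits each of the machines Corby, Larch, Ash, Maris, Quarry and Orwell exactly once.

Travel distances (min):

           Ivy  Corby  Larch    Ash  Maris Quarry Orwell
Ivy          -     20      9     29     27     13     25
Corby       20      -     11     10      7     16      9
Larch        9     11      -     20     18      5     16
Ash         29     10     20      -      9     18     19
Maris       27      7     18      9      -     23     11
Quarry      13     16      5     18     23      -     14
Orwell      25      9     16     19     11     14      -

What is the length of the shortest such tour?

There are 360 distinct closed tours to check (reversals are equivalent).
Ivy - Corby - Larch - Ash - Maris - Quarry - Orwell - Ivy: 20+11+20+9+23+14+25 = 122
Ivy - Corby - Larch - Ash - Maris - Orwell - Quarry - Ivy: 20+11+20+9+11+14+13 = 98
Ivy - Corby - Larch - Ash - Quarry - Maris - Orwell - Ivy: 20+11+20+18+23+11+25 = 128
Ivy - Corby - Larch - Ash - Quarry - Orwell - Maris - Ivy: 20+11+20+18+14+11+27 = 121
Ivy - Corby - Larch - Ash - Orwell - Maris - Quarry - Ivy: 20+11+20+19+11+23+13 = 117
Ivy - Corby - Larch - Ash - Orwell - Quarry - Maris - Ivy: 20+11+20+19+14+23+27 = 134
Ivy - Corby - Larch - Maris - Ash - Quarry - Orwell - Ivy: 20+11+18+9+18+14+25 = 115
Ivy - Corby - Larch - Maris - Ash - Orwell - Quarry - Ivy: 20+11+18+9+19+14+13 = 104
… (352 more)
Ivy - Larch - Corby - Ash - Maris - Orwell - Quarry - Ivy: 9+11+10+9+11+14+13 = 77  ← best
The minimum is 77.
One optimal route: Ivy → Larch → Corby → Ash → Maris → Orwell → Quarry → Ivy (or its reverse).

Shortest round trip = 77 min.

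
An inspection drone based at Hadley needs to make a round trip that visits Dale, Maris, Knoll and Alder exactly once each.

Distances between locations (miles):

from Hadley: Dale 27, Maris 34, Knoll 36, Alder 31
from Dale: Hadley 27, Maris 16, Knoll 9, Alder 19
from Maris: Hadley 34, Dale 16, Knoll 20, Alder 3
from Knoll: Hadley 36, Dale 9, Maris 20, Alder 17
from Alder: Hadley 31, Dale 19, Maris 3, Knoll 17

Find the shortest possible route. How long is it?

Minimum total distance: 90 miles.

There are 12 distinct closed tours to check (reversals are equivalent).
Hadley - Dale - Maris - Knoll - Alder - Hadley: 27+16+20+17+31 = 111
Hadley - Dale - Maris - Alder - Knoll - Hadley: 27+16+3+17+36 = 99
Hadley - Dale - Knoll - Maris - Alder - Hadley: 27+9+20+3+31 = 90
Hadley - Dale - Knoll - Alder - Maris - Hadley: 27+9+17+3+34 = 90
Hadley - Dale - Alder - Maris - Knoll - Hadley: 27+19+3+20+36 = 105
Hadley - Dale - Alder - Knoll - Maris - Hadley: 27+19+17+20+34 = 117
Hadley - Maris - Dale - Knoll - Alder - Hadley: 34+16+9+17+31 = 107
Hadley - Maris - Dale - Alder - Knoll - Hadley: 34+16+19+17+36 = 122
Hadley - Maris - Knoll - Dale - Alder - Hadley: 34+20+9+19+31 = 113
Hadley - Maris - Alder - Dale - Knoll - Hadley: 34+3+19+9+36 = 101
Hadley - Knoll - Dale - Maris - Alder - Hadley: 36+9+16+3+31 = 95
Hadley - Knoll - Maris - Dale - Alder - Hadley: 36+20+16+19+31 = 122
The minimum is 90.
One optimal route: Hadley → Dale → Knoll → Maris → Alder → Hadley (or its reverse).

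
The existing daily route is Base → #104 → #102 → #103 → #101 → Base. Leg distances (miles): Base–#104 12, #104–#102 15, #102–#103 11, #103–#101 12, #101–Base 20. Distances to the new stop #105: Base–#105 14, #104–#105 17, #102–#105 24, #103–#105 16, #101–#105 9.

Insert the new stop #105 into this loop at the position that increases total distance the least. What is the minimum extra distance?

Insertion cost between consecutive stops i–j is d(i,#105) + d(#105,j) − d(i,j):
  between Base and #104: 14 + 17 − 12 = 19
  between #104 and #102: 17 + 24 − 15 = 26
  between #102 and #103: 24 + 16 − 11 = 29
  between #103 and #101: 16 + 9 − 12 = 13
  between #101 and Base: 9 + 14 − 20 = 3
Cheapest insertion is between #101 and Base, adding 3.
New total = 70 + 3 = 73.

Minimum extra distance: 3 miles, inserting #105 between #101 and Base.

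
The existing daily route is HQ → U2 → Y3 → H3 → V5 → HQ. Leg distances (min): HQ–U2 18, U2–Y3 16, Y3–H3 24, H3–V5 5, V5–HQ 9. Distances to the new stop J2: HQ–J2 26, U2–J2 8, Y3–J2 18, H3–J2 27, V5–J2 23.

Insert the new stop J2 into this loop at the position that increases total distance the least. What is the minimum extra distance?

Adding 10 min by placing J2 on the U2–Y3 leg.

Insertion cost between consecutive stops i–j is d(i,J2) + d(J2,j) − d(i,j):
  between HQ and U2: 26 + 8 − 18 = 16
  between U2 and Y3: 8 + 18 − 16 = 10
  between Y3 and H3: 18 + 27 − 24 = 21
  between H3 and V5: 27 + 23 − 5 = 45
  between V5 and HQ: 23 + 26 − 9 = 40
Cheapest insertion is between U2 and Y3, adding 10.
New total = 72 + 10 = 82.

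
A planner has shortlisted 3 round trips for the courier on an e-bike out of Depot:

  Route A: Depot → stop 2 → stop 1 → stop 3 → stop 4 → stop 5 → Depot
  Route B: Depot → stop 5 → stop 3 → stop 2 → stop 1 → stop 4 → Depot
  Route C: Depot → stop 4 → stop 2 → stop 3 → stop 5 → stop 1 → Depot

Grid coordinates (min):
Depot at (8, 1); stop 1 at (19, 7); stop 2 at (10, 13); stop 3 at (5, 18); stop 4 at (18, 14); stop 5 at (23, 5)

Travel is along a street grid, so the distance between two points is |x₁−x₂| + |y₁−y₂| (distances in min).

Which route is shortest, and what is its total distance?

Shortest is Route C, total 96 min.

Route A: 14 + 15 + 25 + 17 + 14 + 19 = 104
Route B: 19 + 31 + 10 + 15 + 8 + 23 = 106
Route C: 23 + 9 + 10 + 31 + 6 + 17 = 96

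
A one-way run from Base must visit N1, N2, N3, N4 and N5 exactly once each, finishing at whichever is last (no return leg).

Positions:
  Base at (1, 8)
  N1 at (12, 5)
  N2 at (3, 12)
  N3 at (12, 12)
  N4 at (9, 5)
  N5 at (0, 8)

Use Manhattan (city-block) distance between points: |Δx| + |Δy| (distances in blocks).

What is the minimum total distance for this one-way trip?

There are 5! = 120 possible orderings.
Base → N1 → N2 → N3 → N4 → N5: 14+16+9+10+12 = 61
Base → N1 → N2 → N3 → N5 → N4: 14+16+9+16+12 = 67
Base → N1 → N2 → N4 → N3 → N5: 14+16+13+10+16 = 69
Base → N1 → N2 → N4 → N5 → N3: 14+16+13+12+16 = 71
Base → N1 → N2 → N5 → N3 → N4: 14+16+7+16+10 = 63
Base → N1 → N2 → N5 → N4 → N3: 14+16+7+12+10 = 59
Base → N1 → N3 → N2 → N4 → N5: 14+7+9+13+12 = 55
Base → N1 → N3 → N2 → N5 → N4: 14+7+9+7+12 = 49
Base → N1 → N3 → N4 → N2 → N5: 14+7+10+13+7 = 51
Base → N1 → N3 → N4 → N5 → N2: 14+7+10+12+7 = 50
Base → N1 → N3 → N5 → N2 → N4: 14+7+16+7+13 = 57
Base → N1 → N3 → N5 → N4 → N2: 14+7+16+12+13 = 62
Base → N1 → N4 → N2 → N3 → N5: 14+3+13+9+16 = 55
Base → N1 → N4 → N2 → N5 → N3: 14+3+13+7+16 = 53
… (106 more)
Base → N5 → N2 → N3 → N1 → N4: 1+7+9+7+3 = 27  ← best
The minimum is 27.
One shortest path: Base → N5 → N2 → N3 → N1 → N4.

Shortest open route: 27 blocks.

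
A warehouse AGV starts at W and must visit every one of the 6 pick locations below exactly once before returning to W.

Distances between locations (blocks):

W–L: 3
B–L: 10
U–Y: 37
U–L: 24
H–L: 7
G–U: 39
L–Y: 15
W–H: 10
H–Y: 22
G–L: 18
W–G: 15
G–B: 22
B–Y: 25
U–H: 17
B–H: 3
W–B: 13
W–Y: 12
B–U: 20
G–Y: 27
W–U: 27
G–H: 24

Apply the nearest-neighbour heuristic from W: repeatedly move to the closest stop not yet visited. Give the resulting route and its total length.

Total distance 112 blocks via the nearest-neighbour route W → L → H → B → U → Y → G → W.

W → [L:3 / H:10 / Y:12 / B:13 / G:15 / U:27] → L (3)
L → [H:7 / B:10 / Y:15 / G:18 / U:24] → H (7)
H → [B:3 / U:17 / Y:22 / G:24] → B (3)
B → [U:20 / G:22 / Y:25] → U (20)
U → [Y:37 / G:39] → Y (37)
Y → [G:27] → G (27)
Return G→W: 15.
Total = 3 + 7 + 3 + 20 + 37 + 27 + 15 = 112.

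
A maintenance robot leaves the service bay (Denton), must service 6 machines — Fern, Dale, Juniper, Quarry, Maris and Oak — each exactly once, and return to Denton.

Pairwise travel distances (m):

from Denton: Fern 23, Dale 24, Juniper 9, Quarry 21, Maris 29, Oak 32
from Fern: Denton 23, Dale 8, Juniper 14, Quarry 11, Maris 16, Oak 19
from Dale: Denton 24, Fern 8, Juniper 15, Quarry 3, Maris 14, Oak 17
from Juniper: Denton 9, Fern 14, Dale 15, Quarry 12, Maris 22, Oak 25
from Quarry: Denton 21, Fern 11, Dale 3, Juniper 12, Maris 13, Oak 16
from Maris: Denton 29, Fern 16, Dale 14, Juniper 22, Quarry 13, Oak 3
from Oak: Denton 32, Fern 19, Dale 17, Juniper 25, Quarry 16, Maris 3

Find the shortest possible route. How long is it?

There are 360 distinct closed tours to check (reversals are equivalent).
Denton - Fern - Dale - Juniper - Quarry - Maris - Oak - Denton: 23+8+15+12+13+3+32 = 106
Denton - Fern - Dale - Juniper - Quarry - Oak - Maris - Denton: 23+8+15+12+16+3+29 = 106
Denton - Fern - Dale - Juniper - Maris - Quarry - Oak - Denton: 23+8+15+22+13+16+32 = 129
Denton - Fern - Dale - Juniper - Maris - Oak - Quarry - Denton: 23+8+15+22+3+16+21 = 108
Denton - Fern - Dale - Juniper - Oak - Quarry - Maris - Denton: 23+8+15+25+16+13+29 = 129
Denton - Fern - Dale - Juniper - Oak - Maris - Quarry - Denton: 23+8+15+25+3+13+21 = 108
Denton - Fern - Dale - Quarry - Juniper - Maris - Oak - Denton: 23+8+3+12+22+3+32 = 103
Denton - Fern - Dale - Quarry - Juniper - Oak - Maris - Denton: 23+8+3+12+25+3+29 = 103
… (352 more)
Denton - Juniper - Fern - Dale - Quarry - Maris - Oak - Denton: 9+14+8+3+13+3+32 = 82  ← best
The minimum is 82.
One optimal route: Denton → Juniper → Fern → Dale → Quarry → Maris → Oak → Denton (or its reverse).

82 m — the shortest possible round trip.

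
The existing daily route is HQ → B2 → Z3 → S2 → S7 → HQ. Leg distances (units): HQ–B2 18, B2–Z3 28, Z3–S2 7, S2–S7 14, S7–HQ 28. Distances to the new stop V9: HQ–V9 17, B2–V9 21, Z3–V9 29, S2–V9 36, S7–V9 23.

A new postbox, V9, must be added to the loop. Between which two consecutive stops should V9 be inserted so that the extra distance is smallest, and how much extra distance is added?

+12 — insert V9 between S7 and HQ.

Insertion cost between consecutive stops i–j is d(i,V9) + d(V9,j) − d(i,j):
  between HQ and B2: 17 + 21 − 18 = 20
  between B2 and Z3: 21 + 29 − 28 = 22
  between Z3 and S2: 29 + 36 − 7 = 58
  between S2 and S7: 36 + 23 − 14 = 45
  between S7 and HQ: 23 + 17 − 28 = 12
Cheapest insertion is between S7 and HQ, adding 12.
New total = 95 + 12 = 107.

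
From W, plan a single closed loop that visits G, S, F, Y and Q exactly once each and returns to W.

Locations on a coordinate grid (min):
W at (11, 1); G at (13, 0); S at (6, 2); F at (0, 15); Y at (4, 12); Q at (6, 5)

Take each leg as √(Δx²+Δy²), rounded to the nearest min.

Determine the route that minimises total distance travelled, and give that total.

With 5 stops there are 5!/2 = 60 distinct round trips (a route and its reverse cost the same).
W - G - S - F - Y - Q - W: 2+7+14+5+7+6 = 41
W - G - S - F - Q - Y - W: 2+7+14+12+7+13 = 55
W - G - S - Y - F - Q - W: 2+7+10+5+12+6 = 42
W - G - S - Y - Q - F - W: 2+7+10+7+12+18 = 56
W - G - S - Q - F - Y - W: 2+7+3+12+5+13 = 42
W - G - S - Q - Y - F - W: 2+7+3+7+5+18 = 42
W - G - F - S - Y - Q - W: 2+20+14+10+7+6 = 59
W - G - F - S - Q - Y - W: 2+20+14+3+7+13 = 59
W - G - F - Y - S - Q - W: 2+20+5+10+3+6 = 46
W - G - F - Y - Q - S - W: 2+20+5+7+3+5 = 42
W - G - F - Q - S - Y - W: 2+20+12+3+10+13 = 60
W - G - F - Q - Y - S - W: 2+20+12+7+10+5 = 56
W - G - Y - S - F - Q - W: 2+15+10+14+12+6 = 59
W - G - Y - S - Q - F - W: 2+15+10+3+12+18 = 60
… (46 more)
The minimum is 41.
One optimal route: W → G → S → F → Y → Q → W (or its reverse).

Shortest round trip = 41 min.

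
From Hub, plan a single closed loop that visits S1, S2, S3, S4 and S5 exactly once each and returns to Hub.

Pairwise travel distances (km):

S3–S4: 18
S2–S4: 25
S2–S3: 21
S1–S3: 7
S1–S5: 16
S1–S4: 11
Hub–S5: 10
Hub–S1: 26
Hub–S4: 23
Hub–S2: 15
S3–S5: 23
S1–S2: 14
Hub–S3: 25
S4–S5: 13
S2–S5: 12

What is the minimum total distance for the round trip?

Shortest round trip = 77 km.

There are 60 distinct closed tours to check (reversals are equivalent).
Hub-S1-S2-S3-S4-S5-Hub: 26+14+21+18+13+10 = 102
Hub-S1-S2-S3-S5-S4-Hub: 26+14+21+23+13+23 = 120
Hub-S1-S2-S4-S3-S5-Hub: 26+14+25+18+23+10 = 116
Hub-S1-S2-S4-S5-S3-Hub: 26+14+25+13+23+25 = 126
Hub-S1-S2-S5-S3-S4-Hub: 26+14+12+23+18+23 = 116
Hub-S1-S2-S5-S4-S3-Hub: 26+14+12+13+18+25 = 108
Hub-S1-S3-S2-S4-S5-Hub: 26+7+21+25+13+10 = 102
Hub-S1-S3-S2-S5-S4-Hub: 26+7+21+12+13+23 = 102
Hub-S1-S3-S4-S2-S5-Hub: 26+7+18+25+12+10 = 98
Hub-S1-S3-S4-S5-S2-Hub: 26+7+18+13+12+15 = 91
Hub-S1-S3-S5-S2-S4-Hub: 26+7+23+12+25+23 = 116
Hub-S1-S3-S5-S4-S2-Hub: 26+7+23+13+25+15 = 109
Hub-S1-S4-S2-S3-S5-Hub: 26+11+25+21+23+10 = 116
Hub-S1-S4-S2-S5-S3-Hub: 26+11+25+12+23+25 = 122
… (46 more)
Hub-S2-S1-S3-S4-S5-Hub: 15+14+7+18+13+10 = 77  ← best
The minimum is 77.
One optimal route: Hub → S2 → S1 → S3 → S4 → S5 → Hub (or its reverse).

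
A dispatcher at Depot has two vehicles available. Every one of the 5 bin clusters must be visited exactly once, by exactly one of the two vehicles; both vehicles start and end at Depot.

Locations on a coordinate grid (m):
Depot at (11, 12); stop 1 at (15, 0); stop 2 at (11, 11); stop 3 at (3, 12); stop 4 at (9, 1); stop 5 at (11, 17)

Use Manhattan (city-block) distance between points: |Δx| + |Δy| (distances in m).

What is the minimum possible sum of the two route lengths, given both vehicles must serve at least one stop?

Minimum combined distance: 58 m.

There are 2^4 − 1 = 15 ways to divide the 5 stops into two non-empty groups. For each, the best each vehicle can do is its own shortest tour through its group:
  {stop 1} + {stop 2, stop 3, stop 4, stop 5}: 32 + 48 = 80
  {stop 2} + {stop 1, stop 3, stop 4, stop 5}: 2 + 58 = 60
  {stop 1, stop 2} + {stop 3, stop 4, stop 5}: 32 + 48 = 80
  {stop 3} + {stop 1, stop 2, stop 4, stop 5}: 16 + 46 = 62
  {stop 1, stop 3} + {stop 2, stop 4, stop 5}: 48 + 36 = 84
  {stop 2, stop 3} + {stop 1, stop 4, stop 5}: 18 + 46 = 64
  … (15 splits in total)
  {stop 1, stop 2, stop 3, stop 4} + {stop 5}: 48 + 10 = 58  ← best
Best: vehicle 1 Depot → stop 2 → stop 1 → stop 4 → stop 3 → Depot = 48; vehicle 2 Depot → stop 5 → Depot = 10; combined 58.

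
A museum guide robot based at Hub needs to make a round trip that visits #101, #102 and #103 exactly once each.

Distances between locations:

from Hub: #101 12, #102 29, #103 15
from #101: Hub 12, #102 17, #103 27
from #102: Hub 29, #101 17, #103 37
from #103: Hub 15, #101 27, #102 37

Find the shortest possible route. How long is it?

81 — the shortest possible round trip.

Hub-#101-#102-#103-Hub: 12+17+37+15 = 81
Hub-#101-#103-#102-Hub: 12+27+37+29 = 105
Hub-#102-#101-#103-Hub: 29+17+27+15 = 88
The minimum is 81.
One optimal route: Hub → #101 → #102 → #103 → Hub (or its reverse).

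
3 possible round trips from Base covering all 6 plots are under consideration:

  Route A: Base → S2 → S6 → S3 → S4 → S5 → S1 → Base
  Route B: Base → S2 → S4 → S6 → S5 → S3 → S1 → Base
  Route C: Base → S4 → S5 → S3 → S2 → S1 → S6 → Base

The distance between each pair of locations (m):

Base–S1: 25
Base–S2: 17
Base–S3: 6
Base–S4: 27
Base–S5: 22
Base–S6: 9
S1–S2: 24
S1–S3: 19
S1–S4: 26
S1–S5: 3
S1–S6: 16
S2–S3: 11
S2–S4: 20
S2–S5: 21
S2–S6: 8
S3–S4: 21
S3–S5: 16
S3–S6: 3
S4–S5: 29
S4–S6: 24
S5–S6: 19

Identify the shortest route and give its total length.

Route A: 17 + 8 + 3 + 21 + 29 + 3 + 25 = 106
Route B: 17 + 20 + 24 + 19 + 16 + 19 + 25 = 140
Route C: 27 + 29 + 16 + 11 + 24 + 16 + 9 = 132

Shortest is Route A, total 106 m.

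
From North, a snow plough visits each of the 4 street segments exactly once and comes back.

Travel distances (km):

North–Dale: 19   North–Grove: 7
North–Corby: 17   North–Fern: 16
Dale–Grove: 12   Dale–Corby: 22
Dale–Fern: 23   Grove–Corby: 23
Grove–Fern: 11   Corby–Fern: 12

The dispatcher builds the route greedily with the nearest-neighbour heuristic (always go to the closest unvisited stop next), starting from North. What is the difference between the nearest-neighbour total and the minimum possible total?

North: Grove=7, Fern=16, Corby=17, Dale=19 ⇒ Grove
Grove: Fern=11, Dale=12, Corby=23 ⇒ Fern
Fern: Corby=12, Dale=23 ⇒ Corby
Corby: Dale=22 ⇒ Dale
NN route North → Grove → Fern → Corby → Dale → North costs 71.
Optimal: North → Grove → Dale → Corby → Fern → North costs 69 (by enumerating all 12 distinct tours).
Excess = 71 − 69 = 2.

Excess over optimum: 2 km.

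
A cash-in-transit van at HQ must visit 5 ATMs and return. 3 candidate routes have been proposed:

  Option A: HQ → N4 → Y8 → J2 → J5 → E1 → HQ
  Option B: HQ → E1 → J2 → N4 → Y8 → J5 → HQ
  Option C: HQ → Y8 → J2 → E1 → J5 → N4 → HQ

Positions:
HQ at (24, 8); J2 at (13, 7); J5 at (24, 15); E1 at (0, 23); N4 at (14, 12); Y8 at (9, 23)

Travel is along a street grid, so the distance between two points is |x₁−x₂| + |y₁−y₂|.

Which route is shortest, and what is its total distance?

Shortest is Option B, total 120.

Option A: 14 + 16 + 20 + 19 + 32 + 39 = 140
Option B: 39 + 29 + 6 + 16 + 23 + 7 = 120
Option C: 30 + 20 + 29 + 32 + 13 + 14 = 138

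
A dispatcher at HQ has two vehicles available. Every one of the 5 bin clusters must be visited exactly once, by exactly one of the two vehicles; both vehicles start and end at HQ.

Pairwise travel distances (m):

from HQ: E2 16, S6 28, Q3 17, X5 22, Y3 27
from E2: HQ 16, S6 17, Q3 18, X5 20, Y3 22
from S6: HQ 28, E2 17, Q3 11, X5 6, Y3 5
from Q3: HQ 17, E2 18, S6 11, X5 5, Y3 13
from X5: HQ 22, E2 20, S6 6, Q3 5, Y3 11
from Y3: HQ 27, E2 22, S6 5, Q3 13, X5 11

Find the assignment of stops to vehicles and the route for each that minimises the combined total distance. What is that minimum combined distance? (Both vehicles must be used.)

There are 2^4 − 1 = 15 ways to divide the 5 stops into two non-empty groups. For each, the best each vehicle can do is its own shortest tour through its group:
  {E2} + {S6, Q3, X5, Y3}: 32 + 60 = 92
  {S6} + {E2, Q3, X5, Y3}: 56 + 71 = 127
  {E2, S6} + {Q3, X5, Y3}: 61 + 60 = 121
  {Q3} + {E2, S6, X5, Y3}: 34 + 71 = 105
  {E2, Q3} + {S6, X5, Y3}: 51 + 60 = 111
  {S6, Q3} + {E2, X5, Y3}: 56 + 71 = 127
  … (15 splits in total)
Best: vehicle 1 HQ → E2 → HQ = 32; vehicle 2 HQ → Q3 → X5 → S6 → Y3 → HQ = 60; combined 92.

Minimum combined distance: 92 m.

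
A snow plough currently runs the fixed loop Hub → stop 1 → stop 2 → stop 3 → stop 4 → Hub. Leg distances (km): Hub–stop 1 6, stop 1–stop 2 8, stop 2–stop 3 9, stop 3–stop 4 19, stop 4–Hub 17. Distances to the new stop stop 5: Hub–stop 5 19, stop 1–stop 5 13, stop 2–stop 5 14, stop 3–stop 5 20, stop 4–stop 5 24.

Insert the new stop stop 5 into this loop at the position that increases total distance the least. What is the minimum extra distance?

Insertion cost between consecutive stops i–j is d(i,stop 5) + d(stop 5,j) − d(i,j):
  between Hub and stop 1: 19 + 13 − 6 = 26
  between stop 1 and stop 2: 13 + 14 − 8 = 19
  between stop 2 and stop 3: 14 + 20 − 9 = 25
  between stop 3 and stop 4: 20 + 24 − 19 = 25
  between stop 4 and Hub: 24 + 19 − 17 = 26
Cheapest insertion is between stop 1 and stop 2, adding 19.
New total = 59 + 19 = 78.

Minimum extra distance: 19 km, inserting stop 5 between stop 1 and stop 2.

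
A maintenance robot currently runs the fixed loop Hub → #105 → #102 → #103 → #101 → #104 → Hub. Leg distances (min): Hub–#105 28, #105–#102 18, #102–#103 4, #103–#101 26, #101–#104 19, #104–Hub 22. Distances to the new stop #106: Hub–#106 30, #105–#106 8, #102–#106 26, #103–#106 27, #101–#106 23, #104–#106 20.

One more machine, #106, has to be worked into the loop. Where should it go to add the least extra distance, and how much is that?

Insertion cost between consecutive stops i–j is d(i,#106) + d(#106,j) − d(i,j):
  between Hub and #105: 30 + 8 − 28 = 10
  between #105 and #102: 8 + 26 − 18 = 16
  between #102 and #103: 26 + 27 − 4 = 49
  between #103 and #101: 27 + 23 − 26 = 24
  between #101 and #104: 23 + 20 − 19 = 24
  between #104 and Hub: 20 + 30 − 22 = 28
Cheapest insertion is between Hub and #105, adding 10.
New total = 117 + 10 = 127.

+10 min — insert #106 between Hub and #105.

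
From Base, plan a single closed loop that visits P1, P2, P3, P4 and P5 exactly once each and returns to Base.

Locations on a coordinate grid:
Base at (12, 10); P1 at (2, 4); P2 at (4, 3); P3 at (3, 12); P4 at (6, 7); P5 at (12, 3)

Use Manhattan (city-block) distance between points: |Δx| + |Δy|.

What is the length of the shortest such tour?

Shortest round trip = 44.

Base-P1-P2-P3-P4-P5-Base: 16+3+10+8+10+7 = 54
Base-P1-P2-P3-P5-P4-Base: 16+3+10+18+10+9 = 66
Base-P1-P2-P4-P3-P5-Base: 16+3+6+8+18+7 = 58
Base-P1-P2-P4-P5-P3-Base: 16+3+6+10+18+11 = 64
Base-P1-P2-P5-P3-P4-Base: 16+3+8+18+8+9 = 62
Base-P1-P2-P5-P4-P3-Base: 16+3+8+10+8+11 = 56
Base-P1-P3-P2-P4-P5-Base: 16+9+10+6+10+7 = 58
Base-P1-P3-P2-P5-P4-Base: 16+9+10+8+10+9 = 62
Base-P1-P3-P4-P2-P5-Base: 16+9+8+6+8+7 = 54
Base-P1-P3-P4-P5-P2-Base: 16+9+8+10+8+15 = 66
Base-P1-P3-P5-P2-P4-Base: 16+9+18+8+6+9 = 66
Base-P1-P3-P5-P4-P2-Base: 16+9+18+10+6+15 = 74
Base-P1-P4-P2-P3-P5-Base: 16+7+6+10+18+7 = 64
Base-P1-P4-P2-P5-P3-Base: 16+7+6+8+18+11 = 66
… (46 more)
Base-P3-P4-P1-P2-P5-Base: 11+8+7+3+8+7 = 44  ← best
The minimum is 44.
One optimal route: Base → P3 → P4 → P1 → P2 → P5 → Base (or its reverse).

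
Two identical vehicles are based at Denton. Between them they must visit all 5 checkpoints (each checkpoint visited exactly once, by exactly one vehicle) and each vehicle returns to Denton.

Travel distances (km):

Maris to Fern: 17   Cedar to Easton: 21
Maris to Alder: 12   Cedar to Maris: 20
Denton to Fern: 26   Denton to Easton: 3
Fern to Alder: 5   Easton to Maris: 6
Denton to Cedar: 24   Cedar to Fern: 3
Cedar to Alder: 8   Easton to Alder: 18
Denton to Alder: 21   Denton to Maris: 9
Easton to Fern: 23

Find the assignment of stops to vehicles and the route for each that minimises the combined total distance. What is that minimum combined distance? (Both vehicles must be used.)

59 km — the smallest possible combined total.

Try each way of splitting the stops between the two vehicles (each non-empty) and, for each split, find the best tour for each vehicle:
  {Cedar} + {Easton, Maris, Fern, Alder}: 48 + 52 = 100
  {Easton} + {Cedar, Maris, Fern, Alder}: 6 + 53 = 59
  {Cedar, Easton} + {Maris, Fern, Alder}: 48 + 52 = 100
  {Maris} + {Cedar, Easton, Fern, Alder}: 18 + 53 = 71
  {Cedar, Maris} + {Easton, Fern, Alder}: 53 + 52 = 105
  {Easton, Maris} + {Cedar, Fern, Alder}: 18 + 53 = 71
  … (15 splits in total)
Best: vehicle 1 Denton → Easton → Denton = 6; vehicle 2 Denton → Cedar → Fern → Alder → Maris → Denton = 53; combined 59.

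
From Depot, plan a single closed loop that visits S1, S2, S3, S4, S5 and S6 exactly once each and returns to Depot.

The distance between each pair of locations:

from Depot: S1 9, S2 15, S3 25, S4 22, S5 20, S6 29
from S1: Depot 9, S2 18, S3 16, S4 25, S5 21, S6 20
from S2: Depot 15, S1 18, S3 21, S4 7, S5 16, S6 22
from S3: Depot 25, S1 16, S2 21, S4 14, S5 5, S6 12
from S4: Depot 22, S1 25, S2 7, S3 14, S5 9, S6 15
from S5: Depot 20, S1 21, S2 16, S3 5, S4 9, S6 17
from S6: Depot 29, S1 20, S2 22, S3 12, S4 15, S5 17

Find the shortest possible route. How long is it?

77 — the shortest possible round trip.

Depot → S1 → S2 → S3 → S4 → S5 → S6 → Depot: 9+18+21+14+9+17+29 = 117
Depot → S1 → S2 → S3 → S4 → S6 → S5 → Depot: 9+18+21+14+15+17+20 = 114
Depot → S1 → S2 → S3 → S5 → S4 → S6 → Depot: 9+18+21+5+9+15+29 = 106
Depot → S1 → S2 → S3 → S5 → S6 → S4 → Depot: 9+18+21+5+17+15+22 = 107
Depot → S1 → S2 → S3 → S6 → S4 → S5 → Depot: 9+18+21+12+15+9+20 = 104
Depot → S1 → S2 → S3 → S6 → S5 → S4 → Depot: 9+18+21+12+17+9+22 = 108
Depot → S1 → S2 → S4 → S3 → S5 → S6 → Depot: 9+18+7+14+5+17+29 = 99
Depot → S1 → S2 → S4 → S3 → S6 → S5 → Depot: 9+18+7+14+12+17+20 = 97
… (352 more)
Depot → S1 → S6 → S3 → S5 → S4 → S2 → Depot: 9+20+12+5+9+7+15 = 77  ← best
The minimum is 77.
One optimal route: Depot → S1 → S6 → S3 → S5 → S4 → S2 → Depot (or its reverse).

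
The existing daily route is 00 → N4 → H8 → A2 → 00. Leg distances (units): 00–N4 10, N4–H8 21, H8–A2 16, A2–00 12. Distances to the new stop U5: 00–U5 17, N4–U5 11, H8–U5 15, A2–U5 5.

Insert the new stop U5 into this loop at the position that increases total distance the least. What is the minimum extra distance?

Adding 4 by placing U5 on the H8–A2 leg.

Insertion cost between consecutive stops i–j is d(i,U5) + d(U5,j) − d(i,j):
  between 00 and N4: 17 + 11 − 10 = 18
  between N4 and H8: 11 + 15 − 21 = 5
  between H8 and A2: 15 + 5 − 16 = 4
  between A2 and 00: 5 + 17 − 12 = 10
Cheapest insertion is between H8 and A2, adding 4.
New total = 59 + 4 = 63.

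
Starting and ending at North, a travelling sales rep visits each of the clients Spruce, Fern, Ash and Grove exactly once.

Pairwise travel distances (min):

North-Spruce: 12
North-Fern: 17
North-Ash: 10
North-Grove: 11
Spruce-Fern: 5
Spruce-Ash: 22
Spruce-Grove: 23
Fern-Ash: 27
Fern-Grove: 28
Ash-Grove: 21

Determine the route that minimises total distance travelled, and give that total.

Minimum total distance: 76 min.

There are 12 distinct closed tours to check (reversals are equivalent).
North-Spruce-Fern-Ash-Grove-North: 12+5+27+21+11 = 76
North-Spruce-Fern-Grove-Ash-North: 12+5+28+21+10 = 76
North-Spruce-Ash-Fern-Grove-North: 12+22+27+28+11 = 100
North-Spruce-Ash-Grove-Fern-North: 12+22+21+28+17 = 100
North-Spruce-Grove-Fern-Ash-North: 12+23+28+27+10 = 100
North-Spruce-Grove-Ash-Fern-North: 12+23+21+27+17 = 100
North-Fern-Spruce-Ash-Grove-North: 17+5+22+21+11 = 76
North-Fern-Spruce-Grove-Ash-North: 17+5+23+21+10 = 76
North-Fern-Ash-Spruce-Grove-North: 17+27+22+23+11 = 100
North-Fern-Grove-Spruce-Ash-North: 17+28+23+22+10 = 100
North-Ash-Spruce-Fern-Grove-North: 10+22+5+28+11 = 76
North-Ash-Fern-Spruce-Grove-North: 10+27+5+23+11 = 76
The minimum is 76.
One optimal route: North → Spruce → Fern → Ash → Grove → North (or its reverse).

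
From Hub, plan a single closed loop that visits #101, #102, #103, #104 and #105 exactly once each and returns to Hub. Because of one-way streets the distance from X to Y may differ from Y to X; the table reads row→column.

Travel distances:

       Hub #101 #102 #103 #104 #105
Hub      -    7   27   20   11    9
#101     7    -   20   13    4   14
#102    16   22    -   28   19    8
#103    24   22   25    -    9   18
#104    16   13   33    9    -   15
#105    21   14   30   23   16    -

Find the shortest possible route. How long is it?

Hub→#101→#102→#103→#104→#105→Hub: 7+20+28+9+15+21 = 100
Hub→#101→#102→#103→#105→#104→Hub: 7+20+28+18+16+16 = 105
Hub→#101→#102→#104→#103→#105→Hub: 7+20+19+9+18+21 = 94
Hub→#101→#102→#104→#105→#103→Hub: 7+20+19+15+23+24 = 108
Hub→#101→#102→#105→#103→#104→Hub: 7+20+8+23+9+16 = 83
Hub→#101→#102→#105→#104→#103→Hub: 7+20+8+16+9+24 = 84
Hub→#101→#103→#102→#104→#105→Hub: 7+13+25+19+15+21 = 100
Hub→#101→#103→#102→#105→#104→Hub: 7+13+25+8+16+16 = 85
Hub→#101→#103→#104→#102→#105→Hub: 7+13+9+33+8+21 = 91
Hub→#101→#103→#104→#105→#102→Hub: 7+13+9+15+30+16 = 90
Hub→#101→#103→#105→#102→#104→Hub: 7+13+18+30+19+16 = 103
Hub→#101→#103→#105→#104→#102→Hub: 7+13+18+16+33+16 = 103
Hub→#101→#104→#102→#103→#105→Hub: 7+4+33+28+18+21 = 111
Hub→#101→#104→#102→#105→#103→Hub: 7+4+33+8+23+24 = 99
… (106 more)
Hub→#101→#104→#103→#102→#105→Hub: 7+4+9+25+8+21 = 74  ← best
The minimum is 74.
One optimal route: Hub → #101 → #104 → #103 → #102 → #105 → Hub.

74 — the shortest possible round trip.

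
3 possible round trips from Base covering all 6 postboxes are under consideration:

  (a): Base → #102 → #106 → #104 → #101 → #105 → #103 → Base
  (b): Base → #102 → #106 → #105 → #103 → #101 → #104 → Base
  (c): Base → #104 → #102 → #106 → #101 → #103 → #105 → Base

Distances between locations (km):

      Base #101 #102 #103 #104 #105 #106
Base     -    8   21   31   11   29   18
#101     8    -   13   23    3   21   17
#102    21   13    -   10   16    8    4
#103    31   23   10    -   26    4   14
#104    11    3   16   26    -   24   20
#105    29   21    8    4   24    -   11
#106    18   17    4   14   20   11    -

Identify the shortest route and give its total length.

(a): 21 + 4 + 20 + 3 + 21 + 4 + 31 = 104
(b): 21 + 4 + 11 + 4 + 23 + 3 + 11 = 77
(c): 11 + 16 + 4 + 17 + 23 + 4 + 29 = 104

77 km — (b) is the shortest.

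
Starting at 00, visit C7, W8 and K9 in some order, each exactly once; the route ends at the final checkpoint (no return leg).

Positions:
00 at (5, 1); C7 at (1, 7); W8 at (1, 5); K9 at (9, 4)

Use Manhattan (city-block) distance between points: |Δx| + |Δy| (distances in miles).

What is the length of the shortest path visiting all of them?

Minimum one-way distance = 18 miles.

There are 3! = 6 possible orderings.
00 → C7 → W8 → K9: 10+2+9 = 21
00 → C7 → K9 → W8: 10+11+9 = 30
00 → W8 → C7 → K9: 8+2+11 = 21
00 → W8 → K9 → C7: 8+9+11 = 28
00 → K9 → C7 → W8: 7+11+2 = 20
00 → K9 → W8 → C7: 7+9+2 = 18
The minimum is 18.
One shortest path: 00 → K9 → W8 → C7.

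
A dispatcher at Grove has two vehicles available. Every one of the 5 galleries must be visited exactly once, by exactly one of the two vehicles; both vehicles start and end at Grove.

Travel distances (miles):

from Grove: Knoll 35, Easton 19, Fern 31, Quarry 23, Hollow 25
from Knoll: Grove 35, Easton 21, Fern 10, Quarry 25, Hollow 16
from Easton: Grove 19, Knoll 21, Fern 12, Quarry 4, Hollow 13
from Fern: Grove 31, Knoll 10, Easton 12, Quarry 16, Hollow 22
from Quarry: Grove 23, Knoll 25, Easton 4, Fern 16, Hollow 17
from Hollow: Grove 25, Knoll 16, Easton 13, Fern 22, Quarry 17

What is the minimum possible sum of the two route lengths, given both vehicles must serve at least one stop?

Minimum combined distance: 128 miles.

Check every non-empty split of the stops between the two vehicles; for each half take its own optimal tour:
  {Knoll} + {Easton, Fern, Quarry, Hollow}: 70 + 86 = 156
  {Easton} + {Knoll, Fern, Quarry, Hollow}: 38 + 90 = 128
  {Knoll, Easton} + {Fern, Quarry, Hollow}: 75 + 86 = 161
  {Fern} + {Knoll, Easton, Quarry, Hollow}: 62 + 89 = 151
  {Knoll, Fern} + {Easton, Quarry, Hollow}: 76 + 65 = 141
  {Easton, Fern} + {Knoll, Quarry, Hollow}: 62 + 89 = 151
  … (15 splits in total)
Best: vehicle 1 Grove → Easton → Grove = 38; vehicle 2 Grove → Quarry → Fern → Knoll → Hollow → Grove = 90; combined 128.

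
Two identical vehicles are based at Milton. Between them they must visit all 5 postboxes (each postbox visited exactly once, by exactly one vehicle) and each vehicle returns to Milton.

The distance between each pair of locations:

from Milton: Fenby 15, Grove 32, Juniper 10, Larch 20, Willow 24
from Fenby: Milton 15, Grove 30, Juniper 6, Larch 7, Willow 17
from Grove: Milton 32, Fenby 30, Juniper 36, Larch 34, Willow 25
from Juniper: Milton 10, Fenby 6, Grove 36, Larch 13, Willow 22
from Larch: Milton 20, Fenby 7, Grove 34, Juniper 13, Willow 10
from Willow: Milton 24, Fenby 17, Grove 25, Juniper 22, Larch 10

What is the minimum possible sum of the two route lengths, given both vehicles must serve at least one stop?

109 — the smallest possible combined total.

Try each way of splitting the stops between the two vehicles (each non-empty) and, for each split, find the best tour for each vehicle:
  {Fenby} + {Grove, Juniper, Larch, Willow}: 30 + 90 = 120
  {Grove} + {Fenby, Juniper, Larch, Willow}: 64 + 57 = 121
  {Fenby, Grove} + {Juniper, Larch, Willow}: 77 + 57 = 134
  {Juniper} + {Fenby, Grove, Larch, Willow}: 20 + 89 = 109
  {Fenby, Juniper} + {Grove, Larch, Willow}: 31 + 87 = 118
  {Grove, Juniper} + {Fenby, Larch, Willow}: 78 + 56 = 134
  … (15 splits in total)
Best: vehicle 1 Milton → Juniper → Milton = 20; vehicle 2 Milton → Fenby → Larch → Willow → Grove → Milton = 89; combined 109.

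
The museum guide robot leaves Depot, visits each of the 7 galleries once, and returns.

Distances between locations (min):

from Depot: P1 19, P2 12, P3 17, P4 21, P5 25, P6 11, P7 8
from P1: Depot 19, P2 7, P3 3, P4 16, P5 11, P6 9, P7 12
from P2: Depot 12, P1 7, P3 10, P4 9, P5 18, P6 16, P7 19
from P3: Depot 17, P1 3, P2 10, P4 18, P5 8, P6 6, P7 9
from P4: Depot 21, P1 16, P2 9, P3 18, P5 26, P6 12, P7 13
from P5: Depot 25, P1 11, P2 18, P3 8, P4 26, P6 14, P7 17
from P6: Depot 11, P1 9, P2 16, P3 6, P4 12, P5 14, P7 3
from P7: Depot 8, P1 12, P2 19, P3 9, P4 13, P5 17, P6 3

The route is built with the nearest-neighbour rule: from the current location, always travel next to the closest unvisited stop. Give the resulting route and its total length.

Total distance 87 min via the nearest-neighbour route Depot → P7 → P6 → P3 → P1 → P2 → P4 → P5 → Depot.

From Depot: distances to unvisited — P7=8, P6=11, P2=12, P3=17, P1=19, P4=21, P5=25. Nearest is P7 (8).
From P7: distances to unvisited — P6=3, P3=9, P1=12, P4=13, P5=17, P2=19. Nearest is P6 (3).
From P6: distances to unvisited — P3=6, P1=9, P4=12, P5=14, P2=16. Nearest is P3 (6).
From P3: distances to unvisited — P1=3, P5=8, P2=10, P4=18. Nearest is P1 (3).
From P1: distances to unvisited — P2=7, P5=11, P4=16. Nearest is P2 (7).
From P2: distances to unvisited — P4=9, P5=18. Nearest is P4 (9).
From P4: distances to unvisited — P5=26. Nearest is P5 (26).
Return P5→Depot: 25.
Total = 8 + 3 + 6 + 3 + 7 + 9 + 26 + 25 = 87.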